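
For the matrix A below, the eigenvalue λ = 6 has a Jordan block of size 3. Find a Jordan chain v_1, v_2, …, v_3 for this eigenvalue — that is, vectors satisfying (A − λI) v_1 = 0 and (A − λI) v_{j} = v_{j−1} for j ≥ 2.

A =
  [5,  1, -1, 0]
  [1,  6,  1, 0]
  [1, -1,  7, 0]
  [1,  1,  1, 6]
A Jordan chain for λ = 6 of length 3:
v_1 = (1, 0, -1, 1)ᵀ
v_2 = (-1, 1, 1, 1)ᵀ
v_3 = (1, 0, 0, 0)ᵀ

Let N = A − (6)·I. We want v_3 with N^3 v_3 = 0 but N^2 v_3 ≠ 0; then v_{j-1} := N · v_j for j = 3, …, 2.

Pick v_3 = (1, 0, 0, 0)ᵀ.
Then v_2 = N · v_3 = (-1, 1, 1, 1)ᵀ.
Then v_1 = N · v_2 = (1, 0, -1, 1)ᵀ.

Sanity check: (A − (6)·I) v_1 = (0, 0, 0, 0)ᵀ = 0. ✓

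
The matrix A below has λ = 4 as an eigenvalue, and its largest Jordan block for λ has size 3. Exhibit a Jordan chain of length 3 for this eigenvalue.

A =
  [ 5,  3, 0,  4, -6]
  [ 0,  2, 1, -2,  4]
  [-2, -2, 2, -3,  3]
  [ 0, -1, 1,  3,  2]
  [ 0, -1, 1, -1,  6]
A Jordan chain for λ = 4 of length 3:
v_1 = (-1, 1, 0, 1, 1)ᵀ
v_2 = (-1, 0, 1, 0, 0)ᵀ
v_3 = (0, 1, 0, -1, 0)ᵀ

Let N = A − (4)·I. We want v_3 with N^3 v_3 = 0 but N^2 v_3 ≠ 0; then v_{j-1} := N · v_j for j = 3, …, 2.

Pick v_3 = (0, 1, 0, -1, 0)ᵀ.
Then v_2 = N · v_3 = (-1, 0, 1, 0, 0)ᵀ.
Then v_1 = N · v_2 = (-1, 1, 0, 1, 1)ᵀ.

Sanity check: (A − (4)·I) v_1 = (0, 0, 0, 0, 0)ᵀ = 0. ✓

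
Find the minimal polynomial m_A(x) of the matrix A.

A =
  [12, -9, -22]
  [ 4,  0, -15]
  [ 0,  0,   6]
x^3 - 18*x^2 + 108*x - 216

The characteristic polynomial is χ_A(x) = (x - 6)^3, so the eigenvalues are known. The minimal polynomial is
  m_A(x) = Π_λ (x − λ)^{k_λ}
where k_λ is the size of the *largest* Jordan block for λ (equivalently, the smallest k with (A − λI)^k v = 0 for every generalised eigenvector v of λ).

  λ = 6: largest Jordan block has size 3, contributing (x − 6)^3

So m_A(x) = (x - 6)^3 = x^3 - 18*x^2 + 108*x - 216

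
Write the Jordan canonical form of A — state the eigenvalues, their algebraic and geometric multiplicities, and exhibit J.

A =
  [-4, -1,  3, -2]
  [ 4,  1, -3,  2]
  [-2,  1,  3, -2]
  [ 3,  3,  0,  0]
J_2(0) ⊕ J_2(0)

The characteristic polynomial is
  det(x·I − A) = x^4

Eigenvalues and multiplicities (the geometric multiplicity of λ is n − rank(A − λI), which equals the number of Jordan blocks for λ):
  λ = 0: algebraic multiplicity = 4, geometric multiplicity = 2

Determining the block sizes for each eigenvalue:
  λ = 0: with am = 4 and gm = 2, the partition is not yet determined (e.g. several partitions of 4 into 2 parts exist). Let N = A − (0)·I. Computing rank(N^1) = 2, rank(N^2) = 0; the number of blocks of size ≥ j is rank(N^{j−1}) − rank(N^j), giving [2, 2]. So we have 2 block(s) of size 2 → block sizes [2, 2]

Assembling the blocks gives a Jordan form
J =
  [0, 1, 0, 0]
  [0, 0, 0, 0]
  [0, 0, 0, 1]
  [0, 0, 0, 0]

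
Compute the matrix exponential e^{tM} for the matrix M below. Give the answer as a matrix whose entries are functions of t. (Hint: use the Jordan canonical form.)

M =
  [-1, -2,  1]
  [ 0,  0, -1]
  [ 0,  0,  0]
e^{tM} =
  [exp(-t), -2 + 2*exp(-t), 2*t - 1 + exp(-t)]
  [0, 1, -t]
  [0, 0, 1]

Strategy: write M = P · J · P⁻¹ where J is a Jordan canonical form, so e^{tM} = P · e^{tJ} · P⁻¹, and e^{tJ} can be computed block-by-block.

M has Jordan form
J =
  [-1, 0, 0]
  [ 0, 0, 1]
  [ 0, 0, 0]
(up to reordering of blocks).

Per-block formulas:
  For a 1×1 block at λ = -1: exp(t · [-1]) = [e^(-1t)].
  For a 2×2 Jordan block J_2(0): exp(t · J_2(0)) = e^(0t)·(I + t·N), where N is the 2×2 nilpotent shift.

After assembling e^{tJ} and conjugating by P, we get:

e^{tM} =
  [exp(-t), -2 + 2*exp(-t), 2*t - 1 + exp(-t)]
  [0, 1, -t]
  [0, 0, 1]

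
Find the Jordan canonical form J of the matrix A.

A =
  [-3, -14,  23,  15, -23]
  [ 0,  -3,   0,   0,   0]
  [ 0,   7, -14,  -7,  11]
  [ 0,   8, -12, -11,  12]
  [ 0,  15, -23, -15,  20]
J_2(-3) ⊕ J_2(-3) ⊕ J_1(1)

The characteristic polynomial is
  det(x·I − A) = x^5 + 11*x^4 + 42*x^3 + 54*x^2 - 27*x - 81 = (x - 1)*(x + 3)^4

Eigenvalues and multiplicities (the geometric multiplicity of λ is n − rank(A − λI), which equals the number of Jordan blocks for λ):
  λ = -3: algebraic multiplicity = 4, geometric multiplicity = 2
  λ = 1: algebraic multiplicity = 1, geometric multiplicity = 1

Determining the block sizes for each eigenvalue:
  λ = -3: with am = 4 and gm = 2, the partition is not yet determined (e.g. several partitions of 4 into 2 parts exist). Let N = A − (-3)·I. Computing rank(N^1) = 3, rank(N^2) = 1; the number of blocks of size ≥ j is rank(N^{j−1}) − rank(N^j), giving [2, 2]. So we have 2 block(s) of size 2 → block sizes [2, 2]
  λ = 1: one block (gm = 1), so the single block has size am = 1 → block sizes [1]

Assembling the blocks gives a Jordan form
J =
  [-3,  1,  0,  0, 0]
  [ 0, -3,  0,  0, 0]
  [ 0,  0, -3,  1, 0]
  [ 0,  0,  0, -3, 0]
  [ 0,  0,  0,  0, 1]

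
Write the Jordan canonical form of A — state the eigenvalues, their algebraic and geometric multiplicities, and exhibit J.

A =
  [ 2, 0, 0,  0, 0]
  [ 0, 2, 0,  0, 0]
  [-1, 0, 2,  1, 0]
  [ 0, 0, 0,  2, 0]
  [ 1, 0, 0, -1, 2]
J_2(2) ⊕ J_1(2) ⊕ J_1(2) ⊕ J_1(2)

The characteristic polynomial is
  det(x·I − A) = x^5 - 10*x^4 + 40*x^3 - 80*x^2 + 80*x - 32 = (x - 2)^5

Eigenvalues and multiplicities (the geometric multiplicity of λ is n − rank(A − λI), which equals the number of Jordan blocks for λ):
  λ = 2: algebraic multiplicity = 5, geometric multiplicity = 4

Determining the block sizes for each eigenvalue:
  λ = 2: 4 blocks summing to 5 forces exactly one block of size 2 and the rest size 1 → block sizes [2, 1, 1, 1]

Assembling the blocks gives a Jordan form
J =
  [2, 1, 0, 0, 0]
  [0, 2, 0, 0, 0]
  [0, 0, 2, 0, 0]
  [0, 0, 0, 2, 0]
  [0, 0, 0, 0, 2]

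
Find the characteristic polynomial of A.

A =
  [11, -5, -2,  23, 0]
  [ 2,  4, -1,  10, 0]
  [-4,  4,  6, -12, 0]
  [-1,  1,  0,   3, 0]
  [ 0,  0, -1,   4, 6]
x^5 - 30*x^4 + 360*x^3 - 2160*x^2 + 6480*x - 7776

Expanding det(x·I − A) (e.g. by cofactor expansion or by noting that A is similar to its Jordan form J, which has the same characteristic polynomial as A) gives
  χ_A(x) = x^5 - 30*x^4 + 360*x^3 - 2160*x^2 + 6480*x - 7776
which factors as (x - 6)^5. The eigenvalues (with algebraic multiplicities) are λ = 6 with multiplicity 5.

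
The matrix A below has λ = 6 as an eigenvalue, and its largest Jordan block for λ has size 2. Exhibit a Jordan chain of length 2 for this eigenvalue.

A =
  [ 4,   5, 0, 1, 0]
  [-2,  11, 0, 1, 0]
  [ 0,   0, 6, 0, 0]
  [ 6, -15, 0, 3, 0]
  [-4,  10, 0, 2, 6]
A Jordan chain for λ = 6 of length 2:
v_1 = (-2, -2, 0, 6, -4)ᵀ
v_2 = (1, 0, 0, 0, 0)ᵀ

Let N = A − (6)·I. We want v_2 with N^2 v_2 = 0 but N^1 v_2 ≠ 0; then v_{j-1} := N · v_j for j = 2, …, 2.

Pick v_2 = (1, 0, 0, 0, 0)ᵀ.
Then v_1 = N · v_2 = (-2, -2, 0, 6, -4)ᵀ.

Sanity check: (A − (6)·I) v_1 = (0, 0, 0, 0, 0)ᵀ = 0. ✓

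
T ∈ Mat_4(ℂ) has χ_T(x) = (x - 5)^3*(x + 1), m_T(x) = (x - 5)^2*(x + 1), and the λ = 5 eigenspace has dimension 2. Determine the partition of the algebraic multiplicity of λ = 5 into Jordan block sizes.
Block sizes for λ = 5: [2, 1]

Step 1 — from the characteristic polynomial, algebraic multiplicity of λ = 5 is 3. From dim ker(T − (5)·I) = 2, there are exactly 2 Jordan blocks for λ = 5.
Step 2 — from the minimal polynomial, the factor (x − 5)^2 tells us the largest block for λ = 5 has size 2.
Step 3 — with total size 3, 2 blocks, and largest block 2, the block sizes (in nonincreasing order) are [2, 1].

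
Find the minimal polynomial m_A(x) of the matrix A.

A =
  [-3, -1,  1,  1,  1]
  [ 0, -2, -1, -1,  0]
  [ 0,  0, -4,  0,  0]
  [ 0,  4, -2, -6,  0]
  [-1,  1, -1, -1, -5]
x^3 + 12*x^2 + 48*x + 64

The characteristic polynomial is χ_A(x) = (x + 4)^5, so the eigenvalues are known. The minimal polynomial is
  m_A(x) = Π_λ (x − λ)^{k_λ}
where k_λ is the size of the *largest* Jordan block for λ (equivalently, the smallest k with (A − λI)^k v = 0 for every generalised eigenvector v of λ).

  λ = -4: largest Jordan block has size 3, contributing (x + 4)^3

So m_A(x) = (x + 4)^3 = x^3 + 12*x^2 + 48*x + 64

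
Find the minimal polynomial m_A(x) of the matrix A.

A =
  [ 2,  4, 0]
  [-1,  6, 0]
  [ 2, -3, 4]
x^3 - 12*x^2 + 48*x - 64

The characteristic polynomial is χ_A(x) = (x - 4)^3, so the eigenvalues are known. The minimal polynomial is
  m_A(x) = Π_λ (x − λ)^{k_λ}
where k_λ is the size of the *largest* Jordan block for λ (equivalently, the smallest k with (A − λI)^k v = 0 for every generalised eigenvector v of λ).

  λ = 4: largest Jordan block has size 3, contributing (x − 4)^3

So m_A(x) = (x - 4)^3 = x^3 - 12*x^2 + 48*x - 64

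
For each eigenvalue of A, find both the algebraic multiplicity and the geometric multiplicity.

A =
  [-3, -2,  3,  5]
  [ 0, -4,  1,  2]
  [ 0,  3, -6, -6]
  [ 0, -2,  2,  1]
λ = -3: alg = 4, geom = 2

Step 1 — factor the characteristic polynomial to read off the algebraic multiplicities:
  χ_A(x) = (x + 3)^4

Step 2 — compute geometric multiplicities via the rank-nullity identity g(λ) = n − rank(A − λI):
  rank(A − (-3)·I) = 2, so dim ker(A − (-3)·I) = n − 2 = 2

Summary:
  λ = -3: algebraic multiplicity = 4, geometric multiplicity = 2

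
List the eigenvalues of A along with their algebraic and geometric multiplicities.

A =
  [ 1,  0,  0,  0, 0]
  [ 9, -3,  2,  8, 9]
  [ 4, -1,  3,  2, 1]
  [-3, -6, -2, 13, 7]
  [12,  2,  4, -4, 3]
λ = 1: alg = 2, geom = 2; λ = 5: alg = 3, geom = 1

Step 1 — factor the characteristic polynomial to read off the algebraic multiplicities:
  χ_A(x) = (x - 5)^3*(x - 1)^2

Step 2 — compute geometric multiplicities via the rank-nullity identity g(λ) = n − rank(A − λI):
  rank(A − (1)·I) = 3, so dim ker(A − (1)·I) = n − 3 = 2
  rank(A − (5)·I) = 4, so dim ker(A − (5)·I) = n − 4 = 1

Summary:
  λ = 1: algebraic multiplicity = 2, geometric multiplicity = 2
  λ = 5: algebraic multiplicity = 3, geometric multiplicity = 1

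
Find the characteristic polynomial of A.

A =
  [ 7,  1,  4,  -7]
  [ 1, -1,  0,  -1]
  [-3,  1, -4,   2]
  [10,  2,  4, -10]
x^4 + 8*x^3 + 24*x^2 + 32*x + 16

Expanding det(x·I − A) (e.g. by cofactor expansion or by noting that A is similar to its Jordan form J, which has the same characteristic polynomial as A) gives
  χ_A(x) = x^4 + 8*x^3 + 24*x^2 + 32*x + 16
which factors as (x + 2)^4. The eigenvalues (with algebraic multiplicities) are λ = -2 with multiplicity 4.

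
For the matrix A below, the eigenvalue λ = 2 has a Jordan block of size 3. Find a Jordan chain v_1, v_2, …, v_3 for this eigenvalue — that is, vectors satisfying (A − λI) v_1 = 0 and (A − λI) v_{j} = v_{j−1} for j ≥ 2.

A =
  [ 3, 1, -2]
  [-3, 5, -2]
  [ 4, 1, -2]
A Jordan chain for λ = 2 of length 3:
v_1 = (-10, -20, -15)ᵀ
v_2 = (1, -3, 4)ᵀ
v_3 = (1, 0, 0)ᵀ

Let N = A − (2)·I. We want v_3 with N^3 v_3 = 0 but N^2 v_3 ≠ 0; then v_{j-1} := N · v_j for j = 3, …, 2.

Pick v_3 = (1, 0, 0)ᵀ.
Then v_2 = N · v_3 = (1, -3, 4)ᵀ.
Then v_1 = N · v_2 = (-10, -20, -15)ᵀ.

Sanity check: (A − (2)·I) v_1 = (0, 0, 0)ᵀ = 0. ✓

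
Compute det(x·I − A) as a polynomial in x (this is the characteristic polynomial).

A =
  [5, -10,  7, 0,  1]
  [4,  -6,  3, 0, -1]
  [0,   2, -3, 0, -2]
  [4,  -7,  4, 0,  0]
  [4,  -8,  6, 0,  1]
x^5 + 3*x^4 + 3*x^3 + x^2

Expanding det(x·I − A) (e.g. by cofactor expansion or by noting that A is similar to its Jordan form J, which has the same characteristic polynomial as A) gives
  χ_A(x) = x^5 + 3*x^4 + 3*x^3 + x^2
which factors as x^2*(x + 1)^3. The eigenvalues (with algebraic multiplicities) are λ = -1 with multiplicity 3, λ = 0 with multiplicity 2.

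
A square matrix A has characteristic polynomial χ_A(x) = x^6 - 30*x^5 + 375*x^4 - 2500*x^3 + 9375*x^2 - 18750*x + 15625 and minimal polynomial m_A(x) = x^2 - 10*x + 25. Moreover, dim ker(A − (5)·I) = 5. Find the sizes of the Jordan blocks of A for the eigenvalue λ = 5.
Block sizes for λ = 5: [2, 1, 1, 1, 1]

Step 1 — from the characteristic polynomial, algebraic multiplicity of λ = 5 is 6. From dim ker(A − (5)·I) = 5, there are exactly 5 Jordan blocks for λ = 5.
Step 2 — from the minimal polynomial, the factor (x − 5)^2 tells us the largest block for λ = 5 has size 2.
Step 3 — with total size 6, 5 blocks, and largest block 2, the block sizes (in nonincreasing order) are [2, 1, 1, 1, 1].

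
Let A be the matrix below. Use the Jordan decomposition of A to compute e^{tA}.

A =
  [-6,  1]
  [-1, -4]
e^{tA} =
  [-t*exp(-5*t) + exp(-5*t), t*exp(-5*t)]
  [-t*exp(-5*t), t*exp(-5*t) + exp(-5*t)]

Strategy: write A = P · J · P⁻¹ where J is a Jordan canonical form, so e^{tA} = P · e^{tJ} · P⁻¹, and e^{tJ} can be computed block-by-block.

A has Jordan form
J =
  [-5,  1]
  [ 0, -5]
(up to reordering of blocks).

Per-block formulas:
  For a 2×2 Jordan block J_2(-5): exp(t · J_2(-5)) = e^(-5t)·(I + t·N), where N is the 2×2 nilpotent shift.

After assembling e^{tJ} and conjugating by P, we get:

e^{tA} =
  [-t*exp(-5*t) + exp(-5*t), t*exp(-5*t)]
  [-t*exp(-5*t), t*exp(-5*t) + exp(-5*t)]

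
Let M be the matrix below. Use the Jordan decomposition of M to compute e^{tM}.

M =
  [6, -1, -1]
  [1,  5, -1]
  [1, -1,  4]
e^{tM} =
  [-t^2*exp(5*t)/2 + t*exp(5*t) + exp(5*t), -t*exp(5*t), t^2*exp(5*t)/2 - t*exp(5*t)]
  [t*exp(5*t), exp(5*t), -t*exp(5*t)]
  [-t^2*exp(5*t)/2 + t*exp(5*t), -t*exp(5*t), t^2*exp(5*t)/2 - t*exp(5*t) + exp(5*t)]

Strategy: write M = P · J · P⁻¹ where J is a Jordan canonical form, so e^{tM} = P · e^{tJ} · P⁻¹, and e^{tJ} can be computed block-by-block.

M has Jordan form
J =
  [5, 1, 0]
  [0, 5, 1]
  [0, 0, 5]
(up to reordering of blocks).

Per-block formulas:
  For a 3×3 Jordan block J_3(5): exp(t · J_3(5)) = e^(5t)·(I + t·N + (t^2/2)·N^2), where N is the 3×3 nilpotent shift.

After assembling e^{tJ} and conjugating by P, we get:

e^{tM} =
  [-t^2*exp(5*t)/2 + t*exp(5*t) + exp(5*t), -t*exp(5*t), t^2*exp(5*t)/2 - t*exp(5*t)]
  [t*exp(5*t), exp(5*t), -t*exp(5*t)]
  [-t^2*exp(5*t)/2 + t*exp(5*t), -t*exp(5*t), t^2*exp(5*t)/2 - t*exp(5*t) + exp(5*t)]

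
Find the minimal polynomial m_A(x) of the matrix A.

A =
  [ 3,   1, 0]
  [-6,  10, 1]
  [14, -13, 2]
x^3 - 15*x^2 + 75*x - 125

The characteristic polynomial is χ_A(x) = (x - 5)^3, so the eigenvalues are known. The minimal polynomial is
  m_A(x) = Π_λ (x − λ)^{k_λ}
where k_λ is the size of the *largest* Jordan block for λ (equivalently, the smallest k with (A − λI)^k v = 0 for every generalised eigenvector v of λ).

  λ = 5: largest Jordan block has size 3, contributing (x − 5)^3

So m_A(x) = (x - 5)^3 = x^3 - 15*x^2 + 75*x - 125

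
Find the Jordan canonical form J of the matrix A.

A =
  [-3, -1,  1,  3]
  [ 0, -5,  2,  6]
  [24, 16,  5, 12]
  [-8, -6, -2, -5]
J_2(-3) ⊕ J_1(-3) ⊕ J_1(1)

The characteristic polynomial is
  det(x·I − A) = x^4 + 8*x^3 + 18*x^2 - 27 = (x - 1)*(x + 3)^3

Eigenvalues and multiplicities (the geometric multiplicity of λ is n − rank(A − λI), which equals the number of Jordan blocks for λ):
  λ = -3: algebraic multiplicity = 3, geometric multiplicity = 2
  λ = 1: algebraic multiplicity = 1, geometric multiplicity = 1

Determining the block sizes for each eigenvalue:
  λ = -3: 2 blocks summing to 3 forces exactly one block of size 2 and the rest size 1 → block sizes [2, 1]
  λ = 1: one block (gm = 1), so the single block has size am = 1 → block sizes [1]

Assembling the blocks gives a Jordan form
J =
  [-3,  1,  0, 0]
  [ 0, -3,  0, 0]
  [ 0,  0, -3, 0]
  [ 0,  0,  0, 1]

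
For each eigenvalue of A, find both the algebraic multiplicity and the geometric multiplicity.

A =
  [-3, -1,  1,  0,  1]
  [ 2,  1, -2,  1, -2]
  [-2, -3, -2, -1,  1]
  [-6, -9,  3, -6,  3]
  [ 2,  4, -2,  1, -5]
λ = -3: alg = 5, geom = 3

Step 1 — factor the characteristic polynomial to read off the algebraic multiplicities:
  χ_A(x) = (x + 3)^5

Step 2 — compute geometric multiplicities via the rank-nullity identity g(λ) = n − rank(A − λI):
  rank(A − (-3)·I) = 2, so dim ker(A − (-3)·I) = n − 2 = 3

Summary:
  λ = -3: algebraic multiplicity = 5, geometric multiplicity = 3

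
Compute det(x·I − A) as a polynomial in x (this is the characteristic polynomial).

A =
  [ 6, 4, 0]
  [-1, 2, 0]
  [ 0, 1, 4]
x^3 - 12*x^2 + 48*x - 64

Expanding det(x·I − A) (e.g. by cofactor expansion or by noting that A is similar to its Jordan form J, which has the same characteristic polynomial as A) gives
  χ_A(x) = x^3 - 12*x^2 + 48*x - 64
which factors as (x - 4)^3. The eigenvalues (with algebraic multiplicities) are λ = 4 with multiplicity 3.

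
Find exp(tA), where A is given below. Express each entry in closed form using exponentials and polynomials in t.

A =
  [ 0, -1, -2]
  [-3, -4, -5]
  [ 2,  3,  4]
e^{tA} =
  [1 - t^2/2, -t^2 - t, -3*t^2/2 - 2*t]
  [t^2 - 3*t, 2*t^2 - 4*t + 1, 3*t^2 - 5*t]
  [-t^2/2 + 2*t, -t^2 + 3*t, -3*t^2/2 + 4*t + 1]

Strategy: write A = P · J · P⁻¹ where J is a Jordan canonical form, so e^{tA} = P · e^{tJ} · P⁻¹, and e^{tJ} can be computed block-by-block.

A has Jordan form
J =
  [0, 1, 0]
  [0, 0, 1]
  [0, 0, 0]
(up to reordering of blocks).

Per-block formulas:
  For a 3×3 Jordan block J_3(0): exp(t · J_3(0)) = e^(0t)·(I + t·N + (t^2/2)·N^2), where N is the 3×3 nilpotent shift.

After assembling e^{tJ} and conjugating by P, we get:

e^{tA} =
  [1 - t^2/2, -t^2 - t, -3*t^2/2 - 2*t]
  [t^2 - 3*t, 2*t^2 - 4*t + 1, 3*t^2 - 5*t]
  [-t^2/2 + 2*t, -t^2 + 3*t, -3*t^2/2 + 4*t + 1]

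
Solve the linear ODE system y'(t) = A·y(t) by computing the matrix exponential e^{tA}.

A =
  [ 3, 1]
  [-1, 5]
e^{tA} =
  [-t*exp(4*t) + exp(4*t), t*exp(4*t)]
  [-t*exp(4*t), t*exp(4*t) + exp(4*t)]

Strategy: write A = P · J · P⁻¹ where J is a Jordan canonical form, so e^{tA} = P · e^{tJ} · P⁻¹, and e^{tJ} can be computed block-by-block.

A has Jordan form
J =
  [4, 1]
  [0, 4]
(up to reordering of blocks).

Per-block formulas:
  For a 2×2 Jordan block J_2(4): exp(t · J_2(4)) = e^(4t)·(I + t·N), where N is the 2×2 nilpotent shift.

After assembling e^{tJ} and conjugating by P, we get:

e^{tA} =
  [-t*exp(4*t) + exp(4*t), t*exp(4*t)]
  [-t*exp(4*t), t*exp(4*t) + exp(4*t)]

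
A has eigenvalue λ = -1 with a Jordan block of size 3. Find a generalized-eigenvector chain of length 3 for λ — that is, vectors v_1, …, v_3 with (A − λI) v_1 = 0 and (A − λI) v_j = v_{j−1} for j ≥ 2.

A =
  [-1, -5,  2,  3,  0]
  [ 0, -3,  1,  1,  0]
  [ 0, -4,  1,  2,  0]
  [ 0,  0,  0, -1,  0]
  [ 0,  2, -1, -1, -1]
A Jordan chain for λ = -1 of length 3:
v_1 = (2, 0, 0, 0, 0)ᵀ
v_2 = (-5, -2, -4, 0, 2)ᵀ
v_3 = (0, 1, 0, 0, 0)ᵀ

Let N = A − (-1)·I. We want v_3 with N^3 v_3 = 0 but N^2 v_3 ≠ 0; then v_{j-1} := N · v_j for j = 3, …, 2.

Pick v_3 = (0, 1, 0, 0, 0)ᵀ.
Then v_2 = N · v_3 = (-5, -2, -4, 0, 2)ᵀ.
Then v_1 = N · v_2 = (2, 0, 0, 0, 0)ᵀ.

Sanity check: (A − (-1)·I) v_1 = (0, 0, 0, 0, 0)ᵀ = 0. ✓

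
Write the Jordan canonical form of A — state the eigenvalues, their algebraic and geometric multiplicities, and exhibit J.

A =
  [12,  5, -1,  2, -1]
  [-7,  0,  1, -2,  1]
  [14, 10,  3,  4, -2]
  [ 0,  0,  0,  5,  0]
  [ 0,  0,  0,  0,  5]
J_2(5) ⊕ J_1(5) ⊕ J_1(5) ⊕ J_1(5)

The characteristic polynomial is
  det(x·I − A) = x^5 - 25*x^4 + 250*x^3 - 1250*x^2 + 3125*x - 3125 = (x - 5)^5

Eigenvalues and multiplicities (the geometric multiplicity of λ is n − rank(A − λI), which equals the number of Jordan blocks for λ):
  λ = 5: algebraic multiplicity = 5, geometric multiplicity = 4

Determining the block sizes for each eigenvalue:
  λ = 5: 4 blocks summing to 5 forces exactly one block of size 2 and the rest size 1 → block sizes [2, 1, 1, 1]

Assembling the blocks gives a Jordan form
J =
  [5, 1, 0, 0, 0]
  [0, 5, 0, 0, 0]
  [0, 0, 5, 0, 0]
  [0, 0, 0, 5, 0]
  [0, 0, 0, 0, 5]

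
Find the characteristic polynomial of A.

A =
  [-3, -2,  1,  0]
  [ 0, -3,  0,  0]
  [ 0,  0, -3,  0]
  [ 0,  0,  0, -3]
x^4 + 12*x^3 + 54*x^2 + 108*x + 81

Expanding det(x·I − A) (e.g. by cofactor expansion or by noting that A is similar to its Jordan form J, which has the same characteristic polynomial as A) gives
  χ_A(x) = x^4 + 12*x^3 + 54*x^2 + 108*x + 81
which factors as (x + 3)^4. The eigenvalues (with algebraic multiplicities) are λ = -3 with multiplicity 4.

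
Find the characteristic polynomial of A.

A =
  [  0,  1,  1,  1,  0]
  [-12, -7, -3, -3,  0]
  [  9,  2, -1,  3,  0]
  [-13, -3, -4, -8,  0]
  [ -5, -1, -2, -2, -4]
x^5 + 20*x^4 + 160*x^3 + 640*x^2 + 1280*x + 1024

Expanding det(x·I − A) (e.g. by cofactor expansion or by noting that A is similar to its Jordan form J, which has the same characteristic polynomial as A) gives
  χ_A(x) = x^5 + 20*x^4 + 160*x^3 + 640*x^2 + 1280*x + 1024
which factors as (x + 4)^5. The eigenvalues (with algebraic multiplicities) are λ = -4 with multiplicity 5.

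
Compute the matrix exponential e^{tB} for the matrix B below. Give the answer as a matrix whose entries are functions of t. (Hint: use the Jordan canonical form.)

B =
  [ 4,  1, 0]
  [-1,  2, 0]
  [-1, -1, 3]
e^{tB} =
  [t*exp(3*t) + exp(3*t), t*exp(3*t), 0]
  [-t*exp(3*t), -t*exp(3*t) + exp(3*t), 0]
  [-t*exp(3*t), -t*exp(3*t), exp(3*t)]

Strategy: write B = P · J · P⁻¹ where J is a Jordan canonical form, so e^{tB} = P · e^{tJ} · P⁻¹, and e^{tJ} can be computed block-by-block.

B has Jordan form
J =
  [3, 1, 0]
  [0, 3, 0]
  [0, 0, 3]
(up to reordering of blocks).

Per-block formulas:
  For a 2×2 Jordan block J_2(3): exp(t · J_2(3)) = e^(3t)·(I + t·N), where N is the 2×2 nilpotent shift.
  For a 1×1 block at λ = 3: exp(t · [3]) = [e^(3t)].

After assembling e^{tJ} and conjugating by P, we get:

e^{tB} =
  [t*exp(3*t) + exp(3*t), t*exp(3*t), 0]
  [-t*exp(3*t), -t*exp(3*t) + exp(3*t), 0]
  [-t*exp(3*t), -t*exp(3*t), exp(3*t)]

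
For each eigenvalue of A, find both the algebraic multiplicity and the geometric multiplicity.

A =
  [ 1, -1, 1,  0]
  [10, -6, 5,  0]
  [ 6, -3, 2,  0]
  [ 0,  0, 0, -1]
λ = -1: alg = 4, geom = 3

Step 1 — factor the characteristic polynomial to read off the algebraic multiplicities:
  χ_A(x) = (x + 1)^4

Step 2 — compute geometric multiplicities via the rank-nullity identity g(λ) = n − rank(A − λI):
  rank(A − (-1)·I) = 1, so dim ker(A − (-1)·I) = n − 1 = 3

Summary:
  λ = -1: algebraic multiplicity = 4, geometric multiplicity = 3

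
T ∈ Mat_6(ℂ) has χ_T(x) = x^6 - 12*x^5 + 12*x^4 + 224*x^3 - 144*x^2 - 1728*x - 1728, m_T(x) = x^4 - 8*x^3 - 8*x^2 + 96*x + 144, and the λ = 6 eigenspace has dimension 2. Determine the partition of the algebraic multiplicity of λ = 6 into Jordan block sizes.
Block sizes for λ = 6: [2, 1]

Step 1 — from the characteristic polynomial, algebraic multiplicity of λ = 6 is 3. From dim ker(T − (6)·I) = 2, there are exactly 2 Jordan blocks for λ = 6.
Step 2 — from the minimal polynomial, the factor (x − 6)^2 tells us the largest block for λ = 6 has size 2.
Step 3 — with total size 3, 2 blocks, and largest block 2, the block sizes (in nonincreasing order) are [2, 1].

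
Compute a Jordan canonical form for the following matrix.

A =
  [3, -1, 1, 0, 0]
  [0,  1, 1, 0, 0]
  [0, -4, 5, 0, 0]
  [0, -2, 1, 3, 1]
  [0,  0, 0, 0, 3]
J_3(3) ⊕ J_2(3)

The characteristic polynomial is
  det(x·I − A) = x^5 - 15*x^4 + 90*x^3 - 270*x^2 + 405*x - 243 = (x - 3)^5

Eigenvalues and multiplicities (the geometric multiplicity of λ is n − rank(A − λI), which equals the number of Jordan blocks for λ):
  λ = 3: algebraic multiplicity = 5, geometric multiplicity = 2

Determining the block sizes for each eigenvalue:
  λ = 3: with am = 5 and gm = 2, the partition is not yet determined (e.g. several partitions of 5 into 2 parts exist). Let N = A − (3)·I. Computing rank(N^1) = 3, rank(N^2) = 1, rank(N^3) = 0; the number of blocks of size ≥ j is rank(N^{j−1}) − rank(N^j), giving [2, 2, 1]. So we have 1 block(s) of size 3, 1 block(s) of size 2 → block sizes [3, 2]

Assembling the blocks gives a Jordan form
J =
  [3, 1, 0, 0, 0]
  [0, 3, 1, 0, 0]
  [0, 0, 3, 0, 0]
  [0, 0, 0, 3, 1]
  [0, 0, 0, 0, 3]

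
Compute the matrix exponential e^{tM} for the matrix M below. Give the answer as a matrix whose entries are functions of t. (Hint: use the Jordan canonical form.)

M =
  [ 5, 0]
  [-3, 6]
e^{tM} =
  [exp(5*t), 0]
  [-3*exp(6*t) + 3*exp(5*t), exp(6*t)]

Strategy: write M = P · J · P⁻¹ where J is a Jordan canonical form, so e^{tM} = P · e^{tJ} · P⁻¹, and e^{tJ} can be computed block-by-block.

M has Jordan form
J =
  [5, 0]
  [0, 6]
(up to reordering of blocks).

Per-block formulas:
  For a 1×1 block at λ = 5: exp(t · [5]) = [e^(5t)].
  For a 1×1 block at λ = 6: exp(t · [6]) = [e^(6t)].

After assembling e^{tJ} and conjugating by P, we get:

e^{tM} =
  [exp(5*t), 0]
  [-3*exp(6*t) + 3*exp(5*t), exp(6*t)]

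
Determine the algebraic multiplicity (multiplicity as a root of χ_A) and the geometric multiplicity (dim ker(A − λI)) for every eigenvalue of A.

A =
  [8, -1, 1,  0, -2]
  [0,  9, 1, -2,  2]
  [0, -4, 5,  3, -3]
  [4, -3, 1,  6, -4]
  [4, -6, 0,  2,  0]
λ = 4: alg = 1, geom = 1; λ = 6: alg = 4, geom = 2

Step 1 — factor the characteristic polynomial to read off the algebraic multiplicities:
  χ_A(x) = (x - 6)^4*(x - 4)

Step 2 — compute geometric multiplicities via the rank-nullity identity g(λ) = n − rank(A − λI):
  rank(A − (4)·I) = 4, so dim ker(A − (4)·I) = n − 4 = 1
  rank(A − (6)·I) = 3, so dim ker(A − (6)·I) = n − 3 = 2

Summary:
  λ = 4: algebraic multiplicity = 1, geometric multiplicity = 1
  λ = 6: algebraic multiplicity = 4, geometric multiplicity = 2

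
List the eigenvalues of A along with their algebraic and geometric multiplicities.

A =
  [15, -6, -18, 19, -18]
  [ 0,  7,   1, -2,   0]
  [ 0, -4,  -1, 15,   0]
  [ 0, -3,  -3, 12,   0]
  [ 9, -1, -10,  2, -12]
λ = -3: alg = 1, geom = 1; λ = 6: alg = 4, geom = 2

Step 1 — factor the characteristic polynomial to read off the algebraic multiplicities:
  χ_A(x) = (x - 6)^4*(x + 3)

Step 2 — compute geometric multiplicities via the rank-nullity identity g(λ) = n − rank(A − λI):
  rank(A − (-3)·I) = 4, so dim ker(A − (-3)·I) = n − 4 = 1
  rank(A − (6)·I) = 3, so dim ker(A − (6)·I) = n − 3 = 2

Summary:
  λ = -3: algebraic multiplicity = 1, geometric multiplicity = 1
  λ = 6: algebraic multiplicity = 4, geometric multiplicity = 2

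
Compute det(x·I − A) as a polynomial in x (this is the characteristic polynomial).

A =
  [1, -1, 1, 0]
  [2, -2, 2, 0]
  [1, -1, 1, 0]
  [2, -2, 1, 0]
x^4

Expanding det(x·I − A) (e.g. by cofactor expansion or by noting that A is similar to its Jordan form J, which has the same characteristic polynomial as A) gives
  χ_A(x) = x^4
which factors as x^4. The eigenvalues (with algebraic multiplicities) are λ = 0 with multiplicity 4.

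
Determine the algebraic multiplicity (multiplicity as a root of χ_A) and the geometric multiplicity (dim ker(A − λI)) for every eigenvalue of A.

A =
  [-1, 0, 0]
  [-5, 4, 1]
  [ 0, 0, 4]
λ = -1: alg = 1, geom = 1; λ = 4: alg = 2, geom = 1

Step 1 — factor the characteristic polynomial to read off the algebraic multiplicities:
  χ_A(x) = (x - 4)^2*(x + 1)

Step 2 — compute geometric multiplicities via the rank-nullity identity g(λ) = n − rank(A − λI):
  rank(A − (-1)·I) = 2, so dim ker(A − (-1)·I) = n − 2 = 1
  rank(A − (4)·I) = 2, so dim ker(A − (4)·I) = n − 2 = 1

Summary:
  λ = -1: algebraic multiplicity = 1, geometric multiplicity = 1
  λ = 4: algebraic multiplicity = 2, geometric multiplicity = 1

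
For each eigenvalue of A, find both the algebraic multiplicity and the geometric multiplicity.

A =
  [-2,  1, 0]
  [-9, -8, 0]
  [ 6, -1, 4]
λ = -5: alg = 2, geom = 1; λ = 4: alg = 1, geom = 1

Step 1 — factor the characteristic polynomial to read off the algebraic multiplicities:
  χ_A(x) = (x - 4)*(x + 5)^2

Step 2 — compute geometric multiplicities via the rank-nullity identity g(λ) = n − rank(A − λI):
  rank(A − (-5)·I) = 2, so dim ker(A − (-5)·I) = n − 2 = 1
  rank(A − (4)·I) = 2, so dim ker(A − (4)·I) = n − 2 = 1

Summary:
  λ = -5: algebraic multiplicity = 2, geometric multiplicity = 1
  λ = 4: algebraic multiplicity = 1, geometric multiplicity = 1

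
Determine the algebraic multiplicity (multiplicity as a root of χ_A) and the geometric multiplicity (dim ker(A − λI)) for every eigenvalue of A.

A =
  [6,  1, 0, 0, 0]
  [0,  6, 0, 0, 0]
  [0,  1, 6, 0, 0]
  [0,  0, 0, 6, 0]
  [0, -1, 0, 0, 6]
λ = 6: alg = 5, geom = 4

Step 1 — factor the characteristic polynomial to read off the algebraic multiplicities:
  χ_A(x) = (x - 6)^5

Step 2 — compute geometric multiplicities via the rank-nullity identity g(λ) = n − rank(A − λI):
  rank(A − (6)·I) = 1, so dim ker(A − (6)·I) = n − 1 = 4

Summary:
  λ = 6: algebraic multiplicity = 5, geometric multiplicity = 4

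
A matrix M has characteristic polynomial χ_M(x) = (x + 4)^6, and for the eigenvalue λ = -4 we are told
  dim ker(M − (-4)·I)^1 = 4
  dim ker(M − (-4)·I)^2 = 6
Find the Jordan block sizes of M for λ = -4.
Block sizes for λ = -4: [2, 2, 1, 1]

From the dimensions of kernels of powers, the number of Jordan blocks of size at least j is d_j − d_{j−1} where d_j = dim ker(N^j) (with d_0 = 0). Computing the differences gives [4, 2].
The number of blocks of size exactly k is (#blocks of size ≥ k) − (#blocks of size ≥ k + 1), so the partition is: 2 block(s) of size 1, 2 block(s) of size 2.
In nonincreasing order the block sizes are [2, 2, 1, 1].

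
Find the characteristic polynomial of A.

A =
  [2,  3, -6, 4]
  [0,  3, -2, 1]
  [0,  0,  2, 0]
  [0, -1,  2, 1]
x^4 - 8*x^3 + 24*x^2 - 32*x + 16

Expanding det(x·I − A) (e.g. by cofactor expansion or by noting that A is similar to its Jordan form J, which has the same characteristic polynomial as A) gives
  χ_A(x) = x^4 - 8*x^3 + 24*x^2 - 32*x + 16
which factors as (x - 2)^4. The eigenvalues (with algebraic multiplicities) are λ = 2 with multiplicity 4.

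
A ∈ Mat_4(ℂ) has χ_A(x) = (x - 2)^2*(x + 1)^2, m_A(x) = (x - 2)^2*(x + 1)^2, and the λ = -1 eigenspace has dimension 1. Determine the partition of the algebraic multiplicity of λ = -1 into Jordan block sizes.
Block sizes for λ = -1: [2]

Step 1 — from the characteristic polynomial, algebraic multiplicity of λ = -1 is 2. From dim ker(A − (-1)·I) = 1, there are exactly 1 Jordan blocks for λ = -1.
Step 2 — from the minimal polynomial, the factor (x + 1)^2 tells us the largest block for λ = -1 has size 2.
Step 3 — with total size 2, 1 blocks, and largest block 2, the block sizes (in nonincreasing order) are [2].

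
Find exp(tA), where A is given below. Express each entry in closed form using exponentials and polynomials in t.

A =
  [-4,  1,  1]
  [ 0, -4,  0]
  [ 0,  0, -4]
e^{tA} =
  [exp(-4*t), t*exp(-4*t), t*exp(-4*t)]
  [0, exp(-4*t), 0]
  [0, 0, exp(-4*t)]

Strategy: write A = P · J · P⁻¹ where J is a Jordan canonical form, so e^{tA} = P · e^{tJ} · P⁻¹, and e^{tJ} can be computed block-by-block.

A has Jordan form
J =
  [-4,  1,  0]
  [ 0, -4,  0]
  [ 0,  0, -4]
(up to reordering of blocks).

Per-block formulas:
  For a 1×1 block at λ = -4: exp(t · [-4]) = [e^(-4t)].
  For a 2×2 Jordan block J_2(-4): exp(t · J_2(-4)) = e^(-4t)·(I + t·N), where N is the 2×2 nilpotent shift.

After assembling e^{tJ} and conjugating by P, we get:

e^{tA} =
  [exp(-4*t), t*exp(-4*t), t*exp(-4*t)]
  [0, exp(-4*t), 0]
  [0, 0, exp(-4*t)]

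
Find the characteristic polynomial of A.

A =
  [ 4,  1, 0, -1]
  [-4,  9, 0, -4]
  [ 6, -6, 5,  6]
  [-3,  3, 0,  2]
x^4 - 20*x^3 + 150*x^2 - 500*x + 625

Expanding det(x·I − A) (e.g. by cofactor expansion or by noting that A is similar to its Jordan form J, which has the same characteristic polynomial as A) gives
  χ_A(x) = x^4 - 20*x^3 + 150*x^2 - 500*x + 625
which factors as (x - 5)^4. The eigenvalues (with algebraic multiplicities) are λ = 5 with multiplicity 4.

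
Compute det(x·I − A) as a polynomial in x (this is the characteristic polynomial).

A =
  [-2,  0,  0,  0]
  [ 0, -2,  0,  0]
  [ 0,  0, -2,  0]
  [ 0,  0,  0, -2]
x^4 + 8*x^3 + 24*x^2 + 32*x + 16

Expanding det(x·I − A) (e.g. by cofactor expansion or by noting that A is similar to its Jordan form J, which has the same characteristic polynomial as A) gives
  χ_A(x) = x^4 + 8*x^3 + 24*x^2 + 32*x + 16
which factors as (x + 2)^4. The eigenvalues (with algebraic multiplicities) are λ = -2 with multiplicity 4.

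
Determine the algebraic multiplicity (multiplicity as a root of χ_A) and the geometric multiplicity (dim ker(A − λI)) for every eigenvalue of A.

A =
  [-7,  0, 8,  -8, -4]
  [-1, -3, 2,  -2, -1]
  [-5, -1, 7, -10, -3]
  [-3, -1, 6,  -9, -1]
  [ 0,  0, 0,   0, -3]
λ = -3: alg = 5, geom = 3

Step 1 — factor the characteristic polynomial to read off the algebraic multiplicities:
  χ_A(x) = (x + 3)^5

Step 2 — compute geometric multiplicities via the rank-nullity identity g(λ) = n − rank(A − λI):
  rank(A − (-3)·I) = 2, so dim ker(A − (-3)·I) = n − 2 = 3

Summary:
  λ = -3: algebraic multiplicity = 5, geometric multiplicity = 3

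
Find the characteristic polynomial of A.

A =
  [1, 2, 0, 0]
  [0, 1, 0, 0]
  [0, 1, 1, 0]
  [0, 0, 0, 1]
x^4 - 4*x^3 + 6*x^2 - 4*x + 1

Expanding det(x·I − A) (e.g. by cofactor expansion or by noting that A is similar to its Jordan form J, which has the same characteristic polynomial as A) gives
  χ_A(x) = x^4 - 4*x^3 + 6*x^2 - 4*x + 1
which factors as (x - 1)^4. The eigenvalues (with algebraic multiplicities) are λ = 1 with multiplicity 4.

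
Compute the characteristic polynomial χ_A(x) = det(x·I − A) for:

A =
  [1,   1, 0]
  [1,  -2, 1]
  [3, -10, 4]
x^3 - 3*x^2 + 3*x - 1

Expanding det(x·I − A) (e.g. by cofactor expansion or by noting that A is similar to its Jordan form J, which has the same characteristic polynomial as A) gives
  χ_A(x) = x^3 - 3*x^2 + 3*x - 1
which factors as (x - 1)^3. The eigenvalues (with algebraic multiplicities) are λ = 1 with multiplicity 3.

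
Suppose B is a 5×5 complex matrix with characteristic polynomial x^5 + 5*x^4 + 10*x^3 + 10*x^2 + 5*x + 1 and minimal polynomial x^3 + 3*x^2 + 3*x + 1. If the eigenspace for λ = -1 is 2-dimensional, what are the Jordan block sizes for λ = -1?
Block sizes for λ = -1: [3, 2]

Step 1 — from the characteristic polynomial, algebraic multiplicity of λ = -1 is 5. From dim ker(B − (-1)·I) = 2, there are exactly 2 Jordan blocks for λ = -1.
Step 2 — from the minimal polynomial, the factor (x + 1)^3 tells us the largest block for λ = -1 has size 3.
Step 3 — with total size 5, 2 blocks, and largest block 3, the block sizes (in nonincreasing order) are [3, 2].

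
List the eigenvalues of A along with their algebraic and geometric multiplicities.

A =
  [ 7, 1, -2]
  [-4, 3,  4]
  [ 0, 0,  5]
λ = 5: alg = 3, geom = 2

Step 1 — factor the characteristic polynomial to read off the algebraic multiplicities:
  χ_A(x) = (x - 5)^3

Step 2 — compute geometric multiplicities via the rank-nullity identity g(λ) = n − rank(A − λI):
  rank(A − (5)·I) = 1, so dim ker(A − (5)·I) = n − 1 = 2

Summary:
  λ = 5: algebraic multiplicity = 3, geometric multiplicity = 2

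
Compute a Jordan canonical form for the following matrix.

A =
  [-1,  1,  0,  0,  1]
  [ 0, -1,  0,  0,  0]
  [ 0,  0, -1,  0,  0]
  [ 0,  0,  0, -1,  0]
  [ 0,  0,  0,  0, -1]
J_2(-1) ⊕ J_1(-1) ⊕ J_1(-1) ⊕ J_1(-1)

The characteristic polynomial is
  det(x·I − A) = x^5 + 5*x^4 + 10*x^3 + 10*x^2 + 5*x + 1 = (x + 1)^5

Eigenvalues and multiplicities (the geometric multiplicity of λ is n − rank(A − λI), which equals the number of Jordan blocks for λ):
  λ = -1: algebraic multiplicity = 5, geometric multiplicity = 4

Determining the block sizes for each eigenvalue:
  λ = -1: 4 blocks summing to 5 forces exactly one block of size 2 and the rest size 1 → block sizes [2, 1, 1, 1]

Assembling the blocks gives a Jordan form
J =
  [-1,  1,  0,  0,  0]
  [ 0, -1,  0,  0,  0]
  [ 0,  0, -1,  0,  0]
  [ 0,  0,  0, -1,  0]
  [ 0,  0,  0,  0, -1]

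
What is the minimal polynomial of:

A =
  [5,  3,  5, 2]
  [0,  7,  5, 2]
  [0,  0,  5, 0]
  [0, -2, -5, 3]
x^3 - 15*x^2 + 75*x - 125

The characteristic polynomial is χ_A(x) = (x - 5)^4, so the eigenvalues are known. The minimal polynomial is
  m_A(x) = Π_λ (x − λ)^{k_λ}
where k_λ is the size of the *largest* Jordan block for λ (equivalently, the smallest k with (A − λI)^k v = 0 for every generalised eigenvector v of λ).

  λ = 5: largest Jordan block has size 3, contributing (x − 5)^3

So m_A(x) = (x - 5)^3 = x^3 - 15*x^2 + 75*x - 125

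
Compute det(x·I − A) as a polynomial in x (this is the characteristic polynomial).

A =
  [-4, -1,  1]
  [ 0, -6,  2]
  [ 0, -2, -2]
x^3 + 12*x^2 + 48*x + 64

Expanding det(x·I − A) (e.g. by cofactor expansion or by noting that A is similar to its Jordan form J, which has the same characteristic polynomial as A) gives
  χ_A(x) = x^3 + 12*x^2 + 48*x + 64
which factors as (x + 4)^3. The eigenvalues (with algebraic multiplicities) are λ = -4 with multiplicity 3.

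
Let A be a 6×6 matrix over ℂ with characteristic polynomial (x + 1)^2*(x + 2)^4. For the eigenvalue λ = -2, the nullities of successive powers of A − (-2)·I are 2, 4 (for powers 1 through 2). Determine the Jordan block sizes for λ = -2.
Block sizes for λ = -2: [2, 2]

From the dimensions of kernels of powers, the number of Jordan blocks of size at least j is d_j − d_{j−1} where d_j = dim ker(N^j) (with d_0 = 0). Computing the differences gives [2, 2].
The number of blocks of size exactly k is (#blocks of size ≥ k) − (#blocks of size ≥ k + 1), so the partition is: 2 block(s) of size 2.
In nonincreasing order the block sizes are [2, 2].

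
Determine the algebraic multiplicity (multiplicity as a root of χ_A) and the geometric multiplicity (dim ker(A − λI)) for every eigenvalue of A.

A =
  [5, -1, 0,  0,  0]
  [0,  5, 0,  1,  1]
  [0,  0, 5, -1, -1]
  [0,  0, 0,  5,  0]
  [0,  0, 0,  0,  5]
λ = 5: alg = 5, geom = 3

Step 1 — factor the characteristic polynomial to read off the algebraic multiplicities:
  χ_A(x) = (x - 5)^5

Step 2 — compute geometric multiplicities via the rank-nullity identity g(λ) = n − rank(A − λI):
  rank(A − (5)·I) = 2, so dim ker(A − (5)·I) = n − 2 = 3

Summary:
  λ = 5: algebraic multiplicity = 5, geometric multiplicity = 3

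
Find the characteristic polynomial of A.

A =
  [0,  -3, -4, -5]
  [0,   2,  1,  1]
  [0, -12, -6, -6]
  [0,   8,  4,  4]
x^4

Expanding det(x·I − A) (e.g. by cofactor expansion or by noting that A is similar to its Jordan form J, which has the same characteristic polynomial as A) gives
  χ_A(x) = x^4
which factors as x^4. The eigenvalues (with algebraic multiplicities) are λ = 0 with multiplicity 4.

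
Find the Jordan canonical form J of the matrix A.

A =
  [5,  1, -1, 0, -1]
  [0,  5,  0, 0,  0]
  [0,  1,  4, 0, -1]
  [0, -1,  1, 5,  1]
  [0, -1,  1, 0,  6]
J_2(5) ⊕ J_1(5) ⊕ J_1(5) ⊕ J_1(5)

The characteristic polynomial is
  det(x·I − A) = x^5 - 25*x^4 + 250*x^3 - 1250*x^2 + 3125*x - 3125 = (x - 5)^5

Eigenvalues and multiplicities (the geometric multiplicity of λ is n − rank(A − λI), which equals the number of Jordan blocks for λ):
  λ = 5: algebraic multiplicity = 5, geometric multiplicity = 4

Determining the block sizes for each eigenvalue:
  λ = 5: 4 blocks summing to 5 forces exactly one block of size 2 and the rest size 1 → block sizes [2, 1, 1, 1]

Assembling the blocks gives a Jordan form
J =
  [5, 1, 0, 0, 0]
  [0, 5, 0, 0, 0]
  [0, 0, 5, 0, 0]
  [0, 0, 0, 5, 0]
  [0, 0, 0, 0, 5]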